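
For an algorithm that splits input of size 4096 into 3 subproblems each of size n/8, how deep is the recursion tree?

For divide and conquer with division factor 8:

Problem sizes at each level:
Level 0: 4096
Level 1: 512
Level 2: 64
Level 3: 8
Level 4: 1

The root is level 0 and the size-1 base case is level 4 (the tree spans levels 0 through 4, i.e. 5 levels counting the root), so the depth is the number of divisions: log_8(4096) = 4

The recursion tree depth is log_8(4096) = 4. At each level, the problem size is divided by 8, so it takes 4 divisions to reduce to a base case of size 1. The algorithm makes 3 recursive calls at each level.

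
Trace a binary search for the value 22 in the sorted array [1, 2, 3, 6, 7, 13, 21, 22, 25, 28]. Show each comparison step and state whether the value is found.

Binary search for 22 in [1, 2, 3, 6, 7, 13, 21, 22, 25, 28]:

lo=0, hi=9, mid=4, arr[mid]=7 -> 7 < 22, search right half
lo=5, hi=9, mid=7, arr[mid]=22 -> Found target at index 7!

Binary search finds 22 at index 7 after 2 comparisons. The search repeatedly halves the search space by comparing with the middle element.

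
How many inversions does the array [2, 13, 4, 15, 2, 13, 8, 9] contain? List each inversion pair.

Finding inversions in [2, 13, 4, 15, 2, 13, 8, 9]:

(1, 2): arr[1]=13 > arr[2]=4
(1, 4): arr[1]=13 > arr[4]=2
(1, 6): arr[1]=13 > arr[6]=8
(1, 7): arr[1]=13 > arr[7]=9
(2, 4): arr[2]=4 > arr[4]=2
(3, 4): arr[3]=15 > arr[4]=2
(3, 5): arr[3]=15 > arr[5]=13
(3, 6): arr[3]=15 > arr[6]=8
(3, 7): arr[3]=15 > arr[7]=9
(5, 6): arr[5]=13 > arr[6]=8
(5, 7): arr[5]=13 > arr[7]=9

Total inversions: 11

The array has 11 inversion(s): (1,2), (1,4), (1,6), (1,7), (2,4), (3,4), (3,5), (3,6), (3,7), (5,6), (5,7). Each pair (i,j) satisfies i < j and arr[i] > arr[j].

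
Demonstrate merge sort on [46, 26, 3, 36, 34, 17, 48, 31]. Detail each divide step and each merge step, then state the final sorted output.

Merge sort trace:

Split: [46, 26, 3, 36, 34, 17, 48, 31] -> [46, 26, 3, 36] and [34, 17, 48, 31]
  Split: [46, 26, 3, 36] -> [46, 26] and [3, 36]
    Split: [46, 26] -> [46] and [26]
    Merge: [46] + [26] -> [26, 46]
    Split: [3, 36] -> [3] and [36]
    Merge: [3] + [36] -> [3, 36]
  Merge: [26, 46] + [3, 36] -> [3, 26, 36, 46]
  Split: [34, 17, 48, 31] -> [34, 17] and [48, 31]
    Split: [34, 17] -> [34] and [17]
    Merge: [34] + [17] -> [17, 34]
    Split: [48, 31] -> [48] and [31]
    Merge: [48] + [31] -> [31, 48]
  Merge: [17, 34] + [31, 48] -> [17, 31, 34, 48]
Merge: [3, 26, 36, 46] + [17, 31, 34, 48] -> [3, 17, 26, 31, 34, 36, 46, 48]

Final sorted array: [3, 17, 26, 31, 34, 36, 46, 48]

The merge sort proceeds by recursively splitting the array and merging sorted halves.
After all merges, the sorted array is [3, 17, 26, 31, 34, 36, 46, 48].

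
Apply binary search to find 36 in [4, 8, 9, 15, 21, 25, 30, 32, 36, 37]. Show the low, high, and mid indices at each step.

Binary search for 36 in [4, 8, 9, 15, 21, 25, 30, 32, 36, 37]:

lo=0, hi=9, mid=4, arr[mid]=21 -> 21 < 36, search right half
lo=5, hi=9, mid=7, arr[mid]=32 -> 32 < 36, search right half
lo=8, hi=9, mid=8, arr[mid]=36 -> Found target at index 8!

Binary search finds 36 at index 8 after 3 comparisons. The search repeatedly halves the search space by comparing with the middle element.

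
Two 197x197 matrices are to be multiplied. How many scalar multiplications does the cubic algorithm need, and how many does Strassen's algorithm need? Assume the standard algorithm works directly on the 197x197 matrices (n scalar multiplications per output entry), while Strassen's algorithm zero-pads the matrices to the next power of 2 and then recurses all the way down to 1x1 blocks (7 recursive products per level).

Matrix multiplication for 197x197 matrices:

Strassen's algorithm requires power-of-2 dimensions. Pad 197x197 to 256x256 (next power of 2).

Standard algorithm: 197^3 = 7645373 multiplications
Strassen's algorithm: 7^(log2(256)) = 7^8 = 5764801 multiplications
Savings: 7645373 - 5764801 = 1880572 multiplications

Standard: 7645373 multiplications (197^3). Strassen: 5764801 multiplications (7^8, after padding to 256x256). Strassen reduces 8 recursive multiplications to 7 at each level.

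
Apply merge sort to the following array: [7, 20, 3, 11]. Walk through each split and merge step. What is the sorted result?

Merge sort trace:

Split: [7, 20, 3, 11] -> [7, 20] and [3, 11]
  Split: [7, 20] -> [7] and [20]
  Merge: [7] + [20] -> [7, 20]
  Split: [3, 11] -> [3] and [11]
  Merge: [3] + [11] -> [3, 11]
Merge: [7, 20] + [3, 11] -> [3, 7, 11, 20]

Final sorted array: [3, 7, 11, 20]

The merge sort proceeds by recursively splitting the array and merging sorted halves.
After all merges, the sorted array is [3, 7, 11, 20].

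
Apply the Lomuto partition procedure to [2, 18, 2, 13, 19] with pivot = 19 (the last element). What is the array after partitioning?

Lomuto partition with pivot = 19:

Initial array: [2, 18, 2, 13, 19]

arr[0]=2 <= 19: swap with position 0, array becomes [2, 18, 2, 13, 19]
arr[1]=18 <= 19: swap with position 1, array becomes [2, 18, 2, 13, 19]
arr[2]=2 <= 19: swap with position 2, array becomes [2, 18, 2, 13, 19]
arr[3]=13 <= 19: swap with position 3, array becomes [2, 18, 2, 13, 19]

Place pivot at position 4: [2, 18, 2, 13, 19]
Pivot position: 4

After partitioning with pivot 19, the array becomes [2, 18, 2, 13, 19]. The pivot is placed at index 4. All elements to the left of the pivot are <= 19, and all elements to the right are > 19.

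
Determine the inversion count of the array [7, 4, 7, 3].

Finding inversions in [7, 4, 7, 3]:

(0, 1): arr[0]=7 > arr[1]=4
(0, 3): arr[0]=7 > arr[3]=3
(1, 3): arr[1]=4 > arr[3]=3
(2, 3): arr[2]=7 > arr[3]=3

Total inversions: 4

The array has 4 inversion(s): (0,1), (0,3), (1,3), (2,3). Each pair (i,j) satisfies i < j and arr[i] > arr[j].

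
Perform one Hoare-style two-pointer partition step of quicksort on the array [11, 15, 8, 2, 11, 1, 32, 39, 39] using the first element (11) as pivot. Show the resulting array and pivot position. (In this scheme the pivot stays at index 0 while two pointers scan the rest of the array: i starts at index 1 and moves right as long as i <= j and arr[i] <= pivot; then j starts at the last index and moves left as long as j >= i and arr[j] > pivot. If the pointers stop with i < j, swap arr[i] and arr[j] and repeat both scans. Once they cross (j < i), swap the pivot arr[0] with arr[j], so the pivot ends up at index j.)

Hoare-style two-pointer partition with pivot = 11:

Initial array: [11, 15, 8, 2, 11, 1, 32, 39, 39]

Pointers start at i = 1, j = 8.
i stops at index 1 (arr[1]=15 > 11), j stops at index 5 (arr[5]=1 <= 11): swap arr[1] and arr[5], array becomes [11, 1, 8, 2, 11, 15, 32, 39, 39]
i ends at 5, j ends at 4: the pointers have crossed (j < i), so scanning stops.

Swap pivot arr[0] with arr[4] to place pivot at position 4: [11, 1, 8, 2, 11, 15, 32, 39, 39]
Pivot position: 4

After partitioning with pivot 11, the array becomes [11, 1, 8, 2, 11, 15, 32, 39, 39]. The pivot is placed at index 4. All elements to the left of the pivot are <= 11, and all elements to the right are > 11.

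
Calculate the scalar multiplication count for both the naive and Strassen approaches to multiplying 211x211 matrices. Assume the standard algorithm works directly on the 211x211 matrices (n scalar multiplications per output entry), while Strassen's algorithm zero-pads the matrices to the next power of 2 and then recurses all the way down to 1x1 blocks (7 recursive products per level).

Matrix multiplication for 211x211 matrices:

Strassen's algorithm requires power-of-2 dimensions. Pad 211x211 to 256x256 (next power of 2).

Standard algorithm: 211^3 = 9393931 multiplications
Strassen's algorithm: 7^(log2(256)) = 7^8 = 5764801 multiplications
Savings: 9393931 - 5764801 = 3629130 multiplications

Standard: 9393931 multiplications (211^3). Strassen: 5764801 multiplications (7^8, after padding to 256x256). Strassen reduces 8 recursive multiplications to 7 at each level.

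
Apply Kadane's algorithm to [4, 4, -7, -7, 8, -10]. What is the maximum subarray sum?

Using Kadane's algorithm on [4, 4, -7, -7, 8, -10]:

Scanning through the array:
Position 1 (value 4): max_ending_here = 8, max_so_far = 8
Position 2 (value -7): max_ending_here = 1, max_so_far = 8
Position 3 (value -7): max_ending_here = -6, max_so_far = 8
Position 4 (value 8): max_ending_here = 8, max_so_far = 8
Position 5 (value -10): max_ending_here = -2, max_so_far = 8

Maximum subarray: [4, 4]
Maximum sum: 8

The maximum subarray is [4, 4] with sum 8. This subarray runs from index 0 to index 1.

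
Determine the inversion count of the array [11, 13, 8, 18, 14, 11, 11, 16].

Finding inversions in [11, 13, 8, 18, 14, 11, 11, 16]:

(0, 2): arr[0]=11 > arr[2]=8
(1, 2): arr[1]=13 > arr[2]=8
(1, 5): arr[1]=13 > arr[5]=11
(1, 6): arr[1]=13 > arr[6]=11
(3, 4): arr[3]=18 > arr[4]=14
(3, 5): arr[3]=18 > arr[5]=11
(3, 6): arr[3]=18 > arr[6]=11
(3, 7): arr[3]=18 > arr[7]=16
(4, 5): arr[4]=14 > arr[5]=11
(4, 6): arr[4]=14 > arr[6]=11

Total inversions: 10

The array has 10 inversion(s): (0,2), (1,2), (1,5), (1,6), (3,4), (3,5), (3,6), (3,7), (4,5), (4,6). Each pair (i,j) satisfies i < j and arr[i] > arr[j].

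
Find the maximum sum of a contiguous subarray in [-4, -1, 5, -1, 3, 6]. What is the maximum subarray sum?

Using Kadane's algorithm on [-4, -1, 5, -1, 3, 6]:

Scanning through the array:
Position 1 (value -1): max_ending_here = -1, max_so_far = -1
Position 2 (value 5): max_ending_here = 5, max_so_far = 5
Position 3 (value -1): max_ending_here = 4, max_so_far = 5
Position 4 (value 3): max_ending_here = 7, max_so_far = 7
Position 5 (value 6): max_ending_here = 13, max_so_far = 13

Maximum subarray: [5, -1, 3, 6]
Maximum sum: 13

The maximum subarray is [5, -1, 3, 6] with sum 13. This subarray runs from index 2 to index 5.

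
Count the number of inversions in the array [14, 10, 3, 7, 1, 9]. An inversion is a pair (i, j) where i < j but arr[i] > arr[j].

Finding inversions in [14, 10, 3, 7, 1, 9]:

(0, 1): arr[0]=14 > arr[1]=10
(0, 2): arr[0]=14 > arr[2]=3
(0, 3): arr[0]=14 > arr[3]=7
(0, 4): arr[0]=14 > arr[4]=1
(0, 5): arr[0]=14 > arr[5]=9
(1, 2): arr[1]=10 > arr[2]=3
(1, 3): arr[1]=10 > arr[3]=7
(1, 4): arr[1]=10 > arr[4]=1
(1, 5): arr[1]=10 > arr[5]=9
(2, 4): arr[2]=3 > arr[4]=1
(3, 4): arr[3]=7 > arr[4]=1

Total inversions: 11

The array has 11 inversion(s): (0,1), (0,2), (0,3), (0,4), (0,5), (1,2), (1,3), (1,4), (1,5), (2,4), (3,4). Each pair (i,j) satisfies i < j and arr[i] > arr[j].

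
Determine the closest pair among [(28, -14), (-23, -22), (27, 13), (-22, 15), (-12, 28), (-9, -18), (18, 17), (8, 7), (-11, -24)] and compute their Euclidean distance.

Computing all pairwise distances among 9 points:

d((28, -14), (-23, -22)) = 51.6236
d((28, -14), (27, 13)) = 27.0185
d((28, -14), (-22, 15)) = 57.8014
d((28, -14), (-12, 28)) = 58.0
d((28, -14), (-9, -18)) = 37.2156
d((28, -14), (18, 17)) = 32.573
d((28, -14), (8, 7)) = 29.0
d((28, -14), (-11, -24)) = 40.2616
d((-23, -22), (27, 13)) = 61.0328
d((-23, -22), (-22, 15)) = 37.0135
d((-23, -22), (-12, 28)) = 51.1957
d((-23, -22), (-9, -18)) = 14.5602
d((-23, -22), (18, 17)) = 56.5862
d((-23, -22), (8, 7)) = 42.45
d((-23, -22), (-11, -24)) = 12.1655
d((27, 13), (-22, 15)) = 49.0408
d((27, 13), (-12, 28)) = 41.7852
d((27, 13), (-9, -18)) = 47.5079
d((27, 13), (18, 17)) = 9.8489
d((27, 13), (8, 7)) = 19.9249
d((27, 13), (-11, -24)) = 53.0377
d((-22, 15), (-12, 28)) = 16.4012
d((-22, 15), (-9, -18)) = 35.4683
d((-22, 15), (18, 17)) = 40.05
d((-22, 15), (8, 7)) = 31.0483
d((-22, 15), (-11, -24)) = 40.5216
d((-12, 28), (-9, -18)) = 46.0977
d((-12, 28), (18, 17)) = 31.9531
d((-12, 28), (8, 7)) = 29.0
d((-12, 28), (-11, -24)) = 52.0096
d((-9, -18), (18, 17)) = 44.2041
d((-9, -18), (8, 7)) = 30.2324
d((-9, -18), (-11, -24)) = 6.3246 <-- minimum
d((18, 17), (8, 7)) = 14.1421
d((18, 17), (-11, -24)) = 50.2195
d((8, 7), (-11, -24)) = 36.3593

Closest pair: (-9, -18) and (-11, -24) with distance 6.3246

The closest pair is (-9, -18) and (-11, -24) with Euclidean distance 6.3246. For 9 points, brute-force pairwise comparison is shown above. For large n, the divide-and-conquer algorithm (sort by x, recurse on halves, check the dividing strip) achieves O(n log n).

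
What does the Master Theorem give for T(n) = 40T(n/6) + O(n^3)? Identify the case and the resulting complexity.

Master Theorem for T(n) = 40T(n/6) + O(n^3):

a = 40, b = 6, c = 3
log_b(a) = log_6(40) = 2.0588

Case 3: c = 3 > log_6(40) = 2.0588
T(n) = O(n^3) = O(n^3)

For T(n) = 40T(n/6) + O(n^3): log_6(40) = 2.0588. This is Case 3 of the Master Theorem (c > log_b(a), work dominated by root), giving O(n^3).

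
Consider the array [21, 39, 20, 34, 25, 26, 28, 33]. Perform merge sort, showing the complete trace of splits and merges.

Merge sort trace:

Split: [21, 39, 20, 34, 25, 26, 28, 33] -> [21, 39, 20, 34] and [25, 26, 28, 33]
  Split: [21, 39, 20, 34] -> [21, 39] and [20, 34]
    Split: [21, 39] -> [21] and [39]
    Merge: [21] + [39] -> [21, 39]
    Split: [20, 34] -> [20] and [34]
    Merge: [20] + [34] -> [20, 34]
  Merge: [21, 39] + [20, 34] -> [20, 21, 34, 39]
  Split: [25, 26, 28, 33] -> [25, 26] and [28, 33]
    Split: [25, 26] -> [25] and [26]
    Merge: [25] + [26] -> [25, 26]
    Split: [28, 33] -> [28] and [33]
    Merge: [28] + [33] -> [28, 33]
  Merge: [25, 26] + [28, 33] -> [25, 26, 28, 33]
Merge: [20, 21, 34, 39] + [25, 26, 28, 33] -> [20, 21, 25, 26, 28, 33, 34, 39]

Final sorted array: [20, 21, 25, 26, 28, 33, 34, 39]

The merge sort proceeds by recursively splitting the array and merging sorted halves.
After all merges, the sorted array is [20, 21, 25, 26, 28, 33, 34, 39].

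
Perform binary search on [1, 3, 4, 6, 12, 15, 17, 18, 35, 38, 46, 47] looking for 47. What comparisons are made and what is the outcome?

Binary search for 47 in [1, 3, 4, 6, 12, 15, 17, 18, 35, 38, 46, 47]:

lo=0, hi=11, mid=5, arr[mid]=15 -> 15 < 47, search right half
lo=6, hi=11, mid=8, arr[mid]=35 -> 35 < 47, search right half
lo=9, hi=11, mid=10, arr[mid]=46 -> 46 < 47, search right half
lo=11, hi=11, mid=11, arr[mid]=47 -> Found target at index 11!

Binary search finds 47 at index 11 after 4 comparisons. The search repeatedly halves the search space by comparing with the middle element.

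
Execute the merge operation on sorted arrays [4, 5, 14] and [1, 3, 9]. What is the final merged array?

Merging process:

Compare 4 vs 1: take 1 from right. Merged: [1]
Compare 4 vs 3: take 3 from right. Merged: [1, 3]
Compare 4 vs 9: take 4 from left. Merged: [1, 3, 4]
Compare 5 vs 9: take 5 from left. Merged: [1, 3, 4, 5]
Compare 14 vs 9: take 9 from right. Merged: [1, 3, 4, 5, 9]
Append remaining from left: [14]. Merged: [1, 3, 4, 5, 9, 14]

Final merged array: [1, 3, 4, 5, 9, 14]
Total comparisons: 5

The merged array is [1, 3, 4, 5, 9, 14], requiring 5 comparisons. The merge step runs in O(n) time where n is the total number of elements.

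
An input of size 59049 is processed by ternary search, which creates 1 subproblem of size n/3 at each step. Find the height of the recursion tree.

For divide and conquer with division factor 3:

Problem sizes at each level:
Level 0: 59049
Level 1: 19683
Level 2: 6561
Level 3: 2187
Level 4: 729
Level 5: 243
Level 6: 81
Level 7: 27
Level 8: 9
Level 9: 3
Level 10: 1

The root is level 0 and the size-1 base case is level 10 (the tree spans levels 0 through 10, i.e. 11 levels counting the root), so the depth is the number of divisions: log_3(59049) = 10

The recursion tree depth is log_3(59049) = 10. At each level, the problem size is divided by 3, so it takes 10 divisions to reduce to a base case of size 1. The algorithm makes 1 recursive call at each level.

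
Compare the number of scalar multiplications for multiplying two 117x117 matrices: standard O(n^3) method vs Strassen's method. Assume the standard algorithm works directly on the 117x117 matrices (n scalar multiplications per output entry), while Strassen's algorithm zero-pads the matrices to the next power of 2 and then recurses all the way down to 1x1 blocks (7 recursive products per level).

Matrix multiplication for 117x117 matrices:

Strassen's algorithm requires power-of-2 dimensions. Pad 117x117 to 128x128 (next power of 2).

Standard algorithm: 117^3 = 1601613 multiplications
Strassen's algorithm: 7^(log2(128)) = 7^7 = 823543 multiplications
Savings: 1601613 - 823543 = 778070 multiplications

Standard: 1601613 multiplications (117^3). Strassen: 823543 multiplications (7^7, after padding to 128x128). Strassen reduces 8 recursive multiplications to 7 at each level.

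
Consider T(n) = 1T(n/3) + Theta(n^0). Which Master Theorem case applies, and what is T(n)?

Master Theorem for T(n) = 1T(n/3) + O(n^0):

a = 1, b = 3, c = 0
log_b(a) = log_3(1) = 0.0000

Case 2: c = 0 = log_3(1) = 0.0000
T(n) = O(n^0 log n) = O(log n)

For T(n) = 1T(n/3) + O(n^0): log_3(1) = 0.0000. This is Case 2 of the Master Theorem (c = log_b(a), equal work at all levels), giving O(log n).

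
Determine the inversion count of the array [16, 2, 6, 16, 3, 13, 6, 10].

Finding inversions in [16, 2, 6, 16, 3, 13, 6, 10]:

(0, 1): arr[0]=16 > arr[1]=2
(0, 2): arr[0]=16 > arr[2]=6
(0, 4): arr[0]=16 > arr[4]=3
(0, 5): arr[0]=16 > arr[5]=13
(0, 6): arr[0]=16 > arr[6]=6
(0, 7): arr[0]=16 > arr[7]=10
(2, 4): arr[2]=6 > arr[4]=3
(3, 4): arr[3]=16 > arr[4]=3
(3, 5): arr[3]=16 > arr[5]=13
(3, 6): arr[3]=16 > arr[6]=6
(3, 7): arr[3]=16 > arr[7]=10
(5, 6): arr[5]=13 > arr[6]=6
(5, 7): arr[5]=13 > arr[7]=10

Total inversions: 13

The array has 13 inversion(s): (0,1), (0,2), (0,4), (0,5), (0,6), (0,7), (2,4), (3,4), (3,5), (3,6), (3,7), (5,6), (5,7). Each pair (i,j) satisfies i < j and arr[i] > arr[j].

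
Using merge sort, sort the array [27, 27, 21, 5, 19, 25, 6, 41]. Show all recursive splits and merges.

Merge sort trace:

Split: [27, 27, 21, 5, 19, 25, 6, 41] -> [27, 27, 21, 5] and [19, 25, 6, 41]
  Split: [27, 27, 21, 5] -> [27, 27] and [21, 5]
    Split: [27, 27] -> [27] and [27]
    Merge: [27] + [27] -> [27, 27]
    Split: [21, 5] -> [21] and [5]
    Merge: [21] + [5] -> [5, 21]
  Merge: [27, 27] + [5, 21] -> [5, 21, 27, 27]
  Split: [19, 25, 6, 41] -> [19, 25] and [6, 41]
    Split: [19, 25] -> [19] and [25]
    Merge: [19] + [25] -> [19, 25]
    Split: [6, 41] -> [6] and [41]
    Merge: [6] + [41] -> [6, 41]
  Merge: [19, 25] + [6, 41] -> [6, 19, 25, 41]
Merge: [5, 21, 27, 27] + [6, 19, 25, 41] -> [5, 6, 19, 21, 25, 27, 27, 41]

Final sorted array: [5, 6, 19, 21, 25, 27, 27, 41]

The merge sort proceeds by recursively splitting the array and merging sorted halves.
After all merges, the sorted array is [5, 6, 19, 21, 25, 27, 27, 41].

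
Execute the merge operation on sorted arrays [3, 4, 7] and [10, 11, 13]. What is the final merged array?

Merging process:

Compare 3 vs 10: take 3 from left. Merged: [3]
Compare 4 vs 10: take 4 from left. Merged: [3, 4]
Compare 7 vs 10: take 7 from left. Merged: [3, 4, 7]
Append remaining from right: [10, 11, 13]. Merged: [3, 4, 7, 10, 11, 13]

Final merged array: [3, 4, 7, 10, 11, 13]
Total comparisons: 3

The merged array is [3, 4, 7, 10, 11, 13], requiring 3 comparisons. The merge step runs in O(n) time where n is the total number of elements.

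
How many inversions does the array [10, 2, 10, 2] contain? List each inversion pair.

Finding inversions in [10, 2, 10, 2]:

(0, 1): arr[0]=10 > arr[1]=2
(0, 3): arr[0]=10 > arr[3]=2
(2, 3): arr[2]=10 > arr[3]=2

Total inversions: 3

The array has 3 inversion(s): (0,1), (0,3), (2,3). Each pair (i,j) satisfies i < j and arr[i] > arr[j].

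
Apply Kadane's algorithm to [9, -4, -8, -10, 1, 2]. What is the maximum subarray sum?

Using Kadane's algorithm on [9, -4, -8, -10, 1, 2]:

Scanning through the array:
Position 1 (value -4): max_ending_here = 5, max_so_far = 9
Position 2 (value -8): max_ending_here = -3, max_so_far = 9
Position 3 (value -10): max_ending_here = -10, max_so_far = 9
Position 4 (value 1): max_ending_here = 1, max_so_far = 9
Position 5 (value 2): max_ending_here = 3, max_so_far = 9

Maximum subarray: [9]
Maximum sum: 9

The maximum subarray is [9] with sum 9. This subarray runs from index 0 to index 0.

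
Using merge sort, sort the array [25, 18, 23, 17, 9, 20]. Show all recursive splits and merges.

Merge sort trace:

Split: [25, 18, 23, 17, 9, 20] -> [25, 18, 23] and [17, 9, 20]
  Split: [25, 18, 23] -> [25] and [18, 23]
    Split: [18, 23] -> [18] and [23]
    Merge: [18] + [23] -> [18, 23]
  Merge: [25] + [18, 23] -> [18, 23, 25]
  Split: [17, 9, 20] -> [17] and [9, 20]
    Split: [9, 20] -> [9] and [20]
    Merge: [9] + [20] -> [9, 20]
  Merge: [17] + [9, 20] -> [9, 17, 20]
Merge: [18, 23, 25] + [9, 17, 20] -> [9, 17, 18, 20, 23, 25]

Final sorted array: [9, 17, 18, 20, 23, 25]

The merge sort proceeds by recursively splitting the array and merging sorted halves.
After all merges, the sorted array is [9, 17, 18, 20, 23, 25].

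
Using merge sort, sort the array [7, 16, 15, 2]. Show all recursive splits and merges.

Merge sort trace:

Split: [7, 16, 15, 2] -> [7, 16] and [15, 2]
  Split: [7, 16] -> [7] and [16]
  Merge: [7] + [16] -> [7, 16]
  Split: [15, 2] -> [15] and [2]
  Merge: [15] + [2] -> [2, 15]
Merge: [7, 16] + [2, 15] -> [2, 7, 15, 16]

Final sorted array: [2, 7, 15, 16]

The merge sort proceeds by recursively splitting the array and merging sorted halves.
After all merges, the sorted array is [2, 7, 15, 16].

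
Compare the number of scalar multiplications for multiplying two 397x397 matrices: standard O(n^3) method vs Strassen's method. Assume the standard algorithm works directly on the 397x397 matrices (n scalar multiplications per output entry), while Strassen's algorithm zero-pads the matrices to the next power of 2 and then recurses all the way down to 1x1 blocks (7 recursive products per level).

Matrix multiplication for 397x397 matrices:

Strassen's algorithm requires power-of-2 dimensions. Pad 397x397 to 512x512 (next power of 2).

Standard algorithm: 397^3 = 62570773 multiplications
Strassen's algorithm: 7^(log2(512)) = 7^9 = 40353607 multiplications
Savings: 62570773 - 40353607 = 22217166 multiplications

Standard: 62570773 multiplications (397^3). Strassen: 40353607 multiplications (7^9, after padding to 512x512). Strassen reduces 8 recursive multiplications to 7 at each level.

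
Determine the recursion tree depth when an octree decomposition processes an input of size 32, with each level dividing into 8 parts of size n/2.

For divide and conquer with division factor 2:

Problem sizes at each level:
Level 0: 32
Level 1: 16
Level 2: 8
Level 3: 4
Level 4: 2
Level 5: 1

The root is level 0 and the size-1 base case is level 5 (the tree spans levels 0 through 5, i.e. 6 levels counting the root), so the depth is the number of divisions: log_2(32) = 5

The recursion tree depth is log_2(32) = 5. At each level, the problem size is divided by 2, so it takes 5 divisions to reduce to a base case of size 1. The algorithm makes 8 recursive calls at each level.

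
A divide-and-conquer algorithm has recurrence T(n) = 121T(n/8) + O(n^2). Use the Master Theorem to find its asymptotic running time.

Master Theorem for T(n) = 121T(n/8) + O(n^2):

a = 121, b = 8, c = 2
log_b(a) = log_8(121) = 2.3063

Case 1: c = 2 < log_8(121) = 2.3063
T(n) = O(n^(log_8 121))

For T(n) = 121T(n/8) + O(n^2): log_8(121) = 2.3063. This is Case 1 of the Master Theorem (c < log_b(a), work dominated by leaves), giving O(n^(log_8 121)).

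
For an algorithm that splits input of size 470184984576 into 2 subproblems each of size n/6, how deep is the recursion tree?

For divide and conquer with division factor 6:

Problem sizes at each level:
Level 0: 470184984576
Level 1: 78364164096
Level 2: 13060694016
Level 3: 2176782336
Level 4: 362797056
Level 5: 60466176
Level 6: 10077696
Level 7: 1679616
Level 8: 279936
Level 9: 46656
Level 10: 7776
Level 11: 1296
Level 12: 216
Level 13: 36
Level 14: 6
Level 15: 1

The root is level 0 and the size-1 base case is level 15 (the tree spans levels 0 through 15, i.e. 16 levels counting the root), so the depth is the number of divisions: log_6(470184984576) = 15

The recursion tree depth is log_6(470184984576) = 15. At each level, the problem size is divided by 6, so it takes 15 divisions to reduce to a base case of size 1. The algorithm makes 2 recursive calls at each level.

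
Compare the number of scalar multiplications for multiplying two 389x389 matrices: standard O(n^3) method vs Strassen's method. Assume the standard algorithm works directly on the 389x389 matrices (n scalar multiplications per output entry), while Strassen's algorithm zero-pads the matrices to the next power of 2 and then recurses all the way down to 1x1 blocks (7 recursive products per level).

Matrix multiplication for 389x389 matrices:

Strassen's algorithm requires power-of-2 dimensions. Pad 389x389 to 512x512 (next power of 2).

Standard algorithm: 389^3 = 58863869 multiplications
Strassen's algorithm: 7^(log2(512)) = 7^9 = 40353607 multiplications
Savings: 58863869 - 40353607 = 18510262 multiplications

Standard: 58863869 multiplications (389^3). Strassen: 40353607 multiplications (7^9, after padding to 512x512). Strassen reduces 8 recursive multiplications to 7 at each level.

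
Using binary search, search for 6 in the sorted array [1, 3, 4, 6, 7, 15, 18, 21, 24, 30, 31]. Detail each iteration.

Binary search for 6 in [1, 3, 4, 6, 7, 15, 18, 21, 24, 30, 31]:

lo=0, hi=10, mid=5, arr[mid]=15 -> 15 > 6, search left half
lo=0, hi=4, mid=2, arr[mid]=4 -> 4 < 6, search right half
lo=3, hi=4, mid=3, arr[mid]=6 -> Found target at index 3!

Binary search finds 6 at index 3 after 3 comparisons. The search repeatedly halves the search space by comparing with the middle element.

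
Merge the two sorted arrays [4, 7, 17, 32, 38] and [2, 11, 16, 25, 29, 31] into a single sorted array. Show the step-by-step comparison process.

Merging process:

Compare 4 vs 2: take 2 from right. Merged: [2]
Compare 4 vs 11: take 4 from left. Merged: [2, 4]
Compare 7 vs 11: take 7 from left. Merged: [2, 4, 7]
Compare 17 vs 11: take 11 from right. Merged: [2, 4, 7, 11]
Compare 17 vs 16: take 16 from right. Merged: [2, 4, 7, 11, 16]
Compare 17 vs 25: take 17 from left. Merged: [2, 4, 7, 11, 16, 17]
Compare 32 vs 25: take 25 from right. Merged: [2, 4, 7, 11, 16, 17, 25]
Compare 32 vs 29: take 29 from right. Merged: [2, 4, 7, 11, 16, 17, 25, 29]
Compare 32 vs 31: take 31 from right. Merged: [2, 4, 7, 11, 16, 17, 25, 29, 31]
Append remaining from left: [32, 38]. Merged: [2, 4, 7, 11, 16, 17, 25, 29, 31, 32, 38]

Final merged array: [2, 4, 7, 11, 16, 17, 25, 29, 31, 32, 38]
Total comparisons: 9

The merged array is [2, 4, 7, 11, 16, 17, 25, 29, 31, 32, 38], requiring 9 comparisons. The merge step runs in O(n) time where n is the total number of elements.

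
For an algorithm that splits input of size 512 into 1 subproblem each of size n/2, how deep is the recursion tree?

For divide and conquer with division factor 2:

Problem sizes at each level:
Level 0: 512
Level 1: 256
Level 2: 128
Level 3: 64
Level 4: 32
Level 5: 16
Level 6: 8
Level 7: 4
Level 8: 2
Level 9: 1

The root is level 0 and the size-1 base case is level 9 (the tree spans levels 0 through 9, i.e. 10 levels counting the root), so the depth is the number of divisions: log_2(512) = 9

The recursion tree depth is log_2(512) = 9. At each level, the problem size is divided by 2, so it takes 9 divisions to reduce to a base case of size 1. The algorithm makes 1 recursive call at each level.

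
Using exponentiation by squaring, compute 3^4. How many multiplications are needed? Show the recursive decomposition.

Computing 3^4 by squaring (build up from 3^1; each line after the first costs one multiplication):

3^1 = 3
3^2 = (3^1)^2 = 3^2 = 9
3^4 = (3^2)^2 = 9^2 = 81

Result: 81
Multiplications needed: 2 (2 lines after 3^1)

3^4 = 81. Using exponentiation by squaring, this requires 2 multiplications. The key idea: if the exponent is even, square the half-power; if odd, multiply by the base once.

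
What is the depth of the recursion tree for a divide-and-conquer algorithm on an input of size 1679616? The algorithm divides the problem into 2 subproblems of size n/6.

For divide and conquer with division factor 6:

Problem sizes at each level:
Level 0: 1679616
Level 1: 279936
Level 2: 46656
Level 3: 7776
Level 4: 1296
Level 5: 216
Level 6: 36
Level 7: 6
Level 8: 1

The root is level 0 and the size-1 base case is level 8 (the tree spans levels 0 through 8, i.e. 9 levels counting the root), so the depth is the number of divisions: log_6(1679616) = 8

The recursion tree depth is log_6(1679616) = 8. At each level, the problem size is divided by 6, so it takes 8 divisions to reduce to a base case of size 1. The algorithm makes 2 recursive calls at each level.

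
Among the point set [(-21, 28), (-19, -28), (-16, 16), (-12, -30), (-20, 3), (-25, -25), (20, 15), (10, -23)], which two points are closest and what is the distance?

Computing all pairwise distances among 8 points:

d((-21, 28), (-19, -28)) = 56.0357
d((-21, 28), (-16, 16)) = 13.0
d((-21, 28), (-12, -30)) = 58.6941
d((-21, 28), (-20, 3)) = 25.02
d((-21, 28), (-25, -25)) = 53.1507
d((-21, 28), (20, 15)) = 43.0116
d((-21, 28), (10, -23)) = 59.6825
d((-19, -28), (-16, 16)) = 44.1022
d((-19, -28), (-12, -30)) = 7.2801
d((-19, -28), (-20, 3)) = 31.0161
d((-19, -28), (-25, -25)) = 6.7082 <-- minimum
d((-19, -28), (20, 15)) = 58.0517
d((-19, -28), (10, -23)) = 29.4279
d((-16, 16), (-12, -30)) = 46.1736
d((-16, 16), (-20, 3)) = 13.6015
d((-16, 16), (-25, -25)) = 41.9762
d((-16, 16), (20, 15)) = 36.0139
d((-16, 16), (10, -23)) = 46.8722
d((-12, -30), (-20, 3)) = 33.9559
d((-12, -30), (-25, -25)) = 13.9284
d((-12, -30), (20, 15)) = 55.2178
d((-12, -30), (10, -23)) = 23.0868
d((-20, 3), (-25, -25)) = 28.4429
d((-20, 3), (20, 15)) = 41.7612
d((-20, 3), (10, -23)) = 39.6989
d((-25, -25), (20, 15)) = 60.208
d((-25, -25), (10, -23)) = 35.0571
d((20, 15), (10, -23)) = 39.2938

Closest pair: (-19, -28) and (-25, -25) with distance 6.7082

The closest pair is (-19, -28) and (-25, -25) with Euclidean distance 6.7082. For 8 points, brute-force pairwise comparison is shown above. For large n, the divide-and-conquer algorithm (sort by x, recurse on halves, check the dividing strip) achieves O(n log n).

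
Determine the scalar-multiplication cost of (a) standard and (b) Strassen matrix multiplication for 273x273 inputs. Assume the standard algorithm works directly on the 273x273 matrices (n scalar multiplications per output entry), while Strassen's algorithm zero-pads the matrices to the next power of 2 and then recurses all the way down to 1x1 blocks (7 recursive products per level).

Matrix multiplication for 273x273 matrices:

Strassen's algorithm requires power-of-2 dimensions. Pad 273x273 to 512x512 (next power of 2).

Standard algorithm: 273^3 = 20346417 multiplications
Strassen's algorithm: 7^(log2(512)) = 7^9 = 40353607 multiplications
Difference: 20346417 - 40353607 = -20007190 (Strassen uses MORE here due to padding overhead — for small or just-over-power-of-2 n, padding can outweigh the per-level savings)

Standard: 20346417 multiplications (273^3). Strassen: 40353607 multiplications (7^9, after padding to 512x512). Strassen reduces 8 recursive multiplications to 7 at each level.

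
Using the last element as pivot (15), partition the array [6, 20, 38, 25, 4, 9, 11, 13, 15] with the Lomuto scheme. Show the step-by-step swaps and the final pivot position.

Lomuto partition with pivot = 15:

Initial array: [6, 20, 38, 25, 4, 9, 11, 13, 15]

arr[0]=6 <= 15: swap with position 0, array becomes [6, 20, 38, 25, 4, 9, 11, 13, 15]
arr[1]=20 > 15: no swap
arr[2]=38 > 15: no swap
arr[3]=25 > 15: no swap
arr[4]=4 <= 15: swap with position 1, array becomes [6, 4, 38, 25, 20, 9, 11, 13, 15]
arr[5]=9 <= 15: swap with position 2, array becomes [6, 4, 9, 25, 20, 38, 11, 13, 15]
arr[6]=11 <= 15: swap with position 3, array becomes [6, 4, 9, 11, 20, 38, 25, 13, 15]
arr[7]=13 <= 15: swap with position 4, array becomes [6, 4, 9, 11, 13, 38, 25, 20, 15]

Place pivot at position 5: [6, 4, 9, 11, 13, 15, 25, 20, 38]
Pivot position: 5

After partitioning with pivot 15, the array becomes [6, 4, 9, 11, 13, 15, 25, 20, 38]. The pivot is placed at index 5. All elements to the left of the pivot are <= 15, and all elements to the right are > 15.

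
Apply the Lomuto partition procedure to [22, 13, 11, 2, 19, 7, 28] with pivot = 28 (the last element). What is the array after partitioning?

Lomuto partition with pivot = 28:

Initial array: [22, 13, 11, 2, 19, 7, 28]

arr[0]=22 <= 28: swap with position 0, array becomes [22, 13, 11, 2, 19, 7, 28]
arr[1]=13 <= 28: swap with position 1, array becomes [22, 13, 11, 2, 19, 7, 28]
arr[2]=11 <= 28: swap with position 2, array becomes [22, 13, 11, 2, 19, 7, 28]
arr[3]=2 <= 28: swap with position 3, array becomes [22, 13, 11, 2, 19, 7, 28]
arr[4]=19 <= 28: swap with position 4, array becomes [22, 13, 11, 2, 19, 7, 28]
arr[5]=7 <= 28: swap with position 5, array becomes [22, 13, 11, 2, 19, 7, 28]

Place pivot at position 6: [22, 13, 11, 2, 19, 7, 28]
Pivot position: 6

After partitioning with pivot 28, the array becomes [22, 13, 11, 2, 19, 7, 28]. The pivot is placed at index 6. All elements to the left of the pivot are <= 28, and all elements to the right are > 28.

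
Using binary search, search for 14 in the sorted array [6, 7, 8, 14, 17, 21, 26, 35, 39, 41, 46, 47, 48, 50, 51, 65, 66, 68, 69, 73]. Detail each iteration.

Binary search for 14 in [6, 7, 8, 14, 17, 21, 26, 35, 39, 41, 46, 47, 48, 50, 51, 65, 66, 68, 69, 73]:

lo=0, hi=19, mid=9, arr[mid]=41 -> 41 > 14, search left half
lo=0, hi=8, mid=4, arr[mid]=17 -> 17 > 14, search left half
lo=0, hi=3, mid=1, arr[mid]=7 -> 7 < 14, search right half
lo=2, hi=3, mid=2, arr[mid]=8 -> 8 < 14, search right half
lo=3, hi=3, mid=3, arr[mid]=14 -> Found target at index 3!

Binary search finds 14 at index 3 after 5 comparisons. The search repeatedly halves the search space by comparing with the middle element.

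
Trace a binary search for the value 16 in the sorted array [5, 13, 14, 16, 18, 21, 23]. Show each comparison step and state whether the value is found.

Binary search for 16 in [5, 13, 14, 16, 18, 21, 23]:

lo=0, hi=6, mid=3, arr[mid]=16 -> Found target at index 3!

Binary search finds 16 at index 3 after 1 comparisons. The search repeatedly halves the search space by comparing with the middle element.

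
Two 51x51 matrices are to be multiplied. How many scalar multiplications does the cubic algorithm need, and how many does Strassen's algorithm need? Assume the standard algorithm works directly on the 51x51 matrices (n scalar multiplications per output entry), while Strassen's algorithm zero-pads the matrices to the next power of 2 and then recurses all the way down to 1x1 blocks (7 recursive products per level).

Matrix multiplication for 51x51 matrices:

Strassen's algorithm requires power-of-2 dimensions. Pad 51x51 to 64x64 (next power of 2).

Standard algorithm: 51^3 = 132651 multiplications
Strassen's algorithm: 7^(log2(64)) = 7^6 = 117649 multiplications
Savings: 132651 - 117649 = 15002 multiplications

Standard: 132651 multiplications (51^3). Strassen: 117649 multiplications (7^6, after padding to 64x64). Strassen reduces 8 recursive multiplications to 7 at each level.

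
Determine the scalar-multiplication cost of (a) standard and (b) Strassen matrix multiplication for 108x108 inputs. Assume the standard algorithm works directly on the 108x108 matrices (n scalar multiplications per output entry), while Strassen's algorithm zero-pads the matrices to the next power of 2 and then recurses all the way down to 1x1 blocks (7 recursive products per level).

Matrix multiplication for 108x108 matrices:

Strassen's algorithm requires power-of-2 dimensions. Pad 108x108 to 128x128 (next power of 2).

Standard algorithm: 108^3 = 1259712 multiplications
Strassen's algorithm: 7^(log2(128)) = 7^7 = 823543 multiplications
Savings: 1259712 - 823543 = 436169 multiplications

Standard: 1259712 multiplications (108^3). Strassen: 823543 multiplications (7^7, after padding to 128x128). Strassen reduces 8 recursive multiplications to 7 at each level.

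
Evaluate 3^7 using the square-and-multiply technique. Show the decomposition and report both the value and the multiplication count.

Computing 3^7 by squaring (build up from 3^1; each line after the first costs one multiplication):

3^1 = 3
3^2 = (3^1)^2 = 3^2 = 9
3^3 = 3 * 3^2 = 3 * 9 = 27
3^6 = (3^3)^2 = 27^2 = 729
3^7 = 3 * 3^6 = 3 * 729 = 2187

Result: 2187
Multiplications needed: 4 (4 lines after 3^1)

3^7 = 2187. Using exponentiation by squaring, this requires 4 multiplications. The key idea: if the exponent is even, square the half-power; if odd, multiply by the base once.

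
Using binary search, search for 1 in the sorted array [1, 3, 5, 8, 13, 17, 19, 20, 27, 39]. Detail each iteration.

Binary search for 1 in [1, 3, 5, 8, 13, 17, 19, 20, 27, 39]:

lo=0, hi=9, mid=4, arr[mid]=13 -> 13 > 1, search left half
lo=0, hi=3, mid=1, arr[mid]=3 -> 3 > 1, search left half
lo=0, hi=0, mid=0, arr[mid]=1 -> Found target at index 0!

Binary search finds 1 at index 0 after 3 comparisons. The search repeatedly halves the search space by comparing with the middle element.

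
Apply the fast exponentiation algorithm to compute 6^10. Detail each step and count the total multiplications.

Computing 6^10 by squaring (build up from 6^1; each line after the first costs one multiplication):

6^1 = 6
6^2 = (6^1)^2 = 6^2 = 36
6^4 = (6^2)^2 = 36^2 = 1296
6^5 = 6 * 6^4 = 6 * 1296 = 7776
6^10 = (6^5)^2 = 7776^2 = 60466176

Result: 60466176
Multiplications needed: 4 (4 lines after 6^1)

6^10 = 60466176. Using exponentiation by squaring, this requires 4 multiplications. The key idea: if the exponent is even, square the half-power; if odd, multiply by the base once.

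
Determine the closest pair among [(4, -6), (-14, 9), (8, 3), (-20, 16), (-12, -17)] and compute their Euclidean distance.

Computing all pairwise distances among 5 points:

d((4, -6), (-14, 9)) = 23.4307
d((4, -6), (8, 3)) = 9.8489
d((4, -6), (-20, 16)) = 32.5576
d((4, -6), (-12, -17)) = 19.4165
d((-14, 9), (8, 3)) = 22.8035
d((-14, 9), (-20, 16)) = 9.2195 <-- minimum
d((-14, 9), (-12, -17)) = 26.0768
d((8, 3), (-20, 16)) = 30.8707
d((8, 3), (-12, -17)) = 28.2843
d((-20, 16), (-12, -17)) = 33.9559

Closest pair: (-14, 9) and (-20, 16) with distance 9.2195

The closest pair is (-14, 9) and (-20, 16) with Euclidean distance 9.2195. For 5 points, brute-force pairwise comparison is shown above. For large n, the divide-and-conquer algorithm (sort by x, recurse on halves, check the dividing strip) achieves O(n log n).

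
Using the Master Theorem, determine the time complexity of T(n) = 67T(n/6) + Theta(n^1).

Master Theorem for T(n) = 67T(n/6) + O(n^1):

a = 67, b = 6, c = 1
log_b(a) = log_6(67) = 2.3467

Case 1: c = 1 < log_6(67) = 2.3467
T(n) = O(n^(log_6 67))

For T(n) = 67T(n/6) + O(n^1): log_6(67) = 2.3467. This is Case 1 of the Master Theorem (c < log_b(a), work dominated by leaves), giving O(n^(log_6 67)).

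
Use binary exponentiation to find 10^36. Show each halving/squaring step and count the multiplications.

Computing 10^36 by squaring (build up from 10^1; each line after the first costs one multiplication):

10^1 = 10
10^2 = (10^1)^2 = 10^2 = 100
10^4 = (10^2)^2 = 100^2 = 10000
10^8 = (10^4)^2 = 10000^2 = 100000000
10^9 = 10 * 10^8 = 10 * 100000000 = 1000000000
10^18 = (10^9)^2 = 1000000000^2 = 1000000000000000000
10^36 = (10^18)^2 = 1000000000000000000^2 = 1000000000000000000000000000000000000

Result: 1000000000000000000000000000000000000
Multiplications needed: 6 (6 lines after 10^1)

10^36 = 1000000000000000000000000000000000000. Using exponentiation by squaring, this requires 6 multiplications. The key idea: if the exponent is even, square the half-power; if odd, multiply by the base once.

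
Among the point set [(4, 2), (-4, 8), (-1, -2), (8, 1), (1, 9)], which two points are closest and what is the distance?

Computing all pairwise distances among 5 points:

d((4, 2), (-4, 8)) = 10.0
d((4, 2), (-1, -2)) = 6.4031
d((4, 2), (8, 1)) = 4.1231 <-- minimum
d((4, 2), (1, 9)) = 7.6158
d((-4, 8), (-1, -2)) = 10.4403
d((-4, 8), (8, 1)) = 13.8924
d((-4, 8), (1, 9)) = 5.099
d((-1, -2), (8, 1)) = 9.4868
d((-1, -2), (1, 9)) = 11.1803
d((8, 1), (1, 9)) = 10.6301

Closest pair: (4, 2) and (8, 1) with distance 4.1231

The closest pair is (4, 2) and (8, 1) with Euclidean distance 4.1231. For 5 points, brute-force pairwise comparison is shown above. For large n, the divide-and-conquer algorithm (sort by x, recurse on halves, check the dividing strip) achieves O(n log n).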